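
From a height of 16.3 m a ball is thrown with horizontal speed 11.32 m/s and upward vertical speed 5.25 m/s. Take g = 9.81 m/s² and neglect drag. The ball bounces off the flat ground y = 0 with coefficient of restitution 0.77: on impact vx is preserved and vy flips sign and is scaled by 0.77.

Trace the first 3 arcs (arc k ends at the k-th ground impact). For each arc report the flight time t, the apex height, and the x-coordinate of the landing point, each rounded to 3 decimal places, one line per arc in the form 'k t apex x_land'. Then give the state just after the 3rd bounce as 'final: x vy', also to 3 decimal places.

1 2.435 17.705 27.565
2 2.926 10.497 60.685
3 2.253 6.224 86.188
final: 86.188 8.509

Arc 1: start y=16.300, vy=5.250 → t=2.435, apex=17.705, x_land=27.565, impact vy=-18.638
  bounce: vy ← 0.77·18.638 = 14.351
Arc 2: start y=0.000, vy=14.351 → t=2.926, apex=10.497, x_land=60.685, impact vy=-14.351
  bounce: vy ← 0.77·14.351 = 11.050
Arc 3: start y=0.000, vy=11.050 → t=2.253, apex=6.224, x_land=86.188, impact vy=-11.050
  bounce: vy ← 0.77·11.050 = 8.509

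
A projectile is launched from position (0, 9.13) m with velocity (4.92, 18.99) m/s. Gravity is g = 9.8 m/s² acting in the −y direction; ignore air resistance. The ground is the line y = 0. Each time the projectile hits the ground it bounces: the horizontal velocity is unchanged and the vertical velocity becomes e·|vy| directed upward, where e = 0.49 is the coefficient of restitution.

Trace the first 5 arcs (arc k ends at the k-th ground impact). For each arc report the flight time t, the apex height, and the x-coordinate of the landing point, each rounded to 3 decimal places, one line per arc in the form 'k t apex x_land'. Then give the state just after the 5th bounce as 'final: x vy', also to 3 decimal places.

Arc 1: start y=9.130, vy=18.990 → t=4.308, apex=27.529, x_land=21.195, impact vy=-23.229
  bounce: vy ← 0.49·23.229 = 11.382
Arc 2: start y=0.000, vy=11.382 → t=2.323, apex=6.610, x_land=32.624, impact vy=-11.382
  bounce: vy ← 0.49·11.382 = 5.577
Arc 3: start y=0.000, vy=5.577 → t=1.138, apex=1.587, x_land=38.224, impact vy=-5.577
  bounce: vy ← 0.49·5.577 = 2.733
Arc 4: start y=0.000, vy=2.733 → t=0.558, apex=0.381, x_land=40.968, impact vy=-2.733
  bounce: vy ← 0.49·2.733 = 1.339
Arc 5: start y=0.000, vy=1.339 → t=0.273, apex=0.091, x_land=42.312, impact vy=-1.339
  bounce: vy ← 0.49·1.339 = 0.656

1 4.308 27.529 21.195
2 2.323 6.610 32.624
3 1.138 1.587 38.224
4 0.558 0.381 40.968
5 0.273 0.091 42.312
final: 42.312 0.656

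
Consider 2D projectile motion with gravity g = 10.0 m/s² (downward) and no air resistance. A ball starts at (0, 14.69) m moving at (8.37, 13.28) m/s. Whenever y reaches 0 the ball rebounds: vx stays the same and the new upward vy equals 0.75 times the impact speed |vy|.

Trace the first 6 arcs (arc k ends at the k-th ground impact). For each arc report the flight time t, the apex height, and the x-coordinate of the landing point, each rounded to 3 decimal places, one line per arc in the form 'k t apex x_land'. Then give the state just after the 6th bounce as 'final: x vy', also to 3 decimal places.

1 3.496 23.508 29.264
2 3.252 13.223 56.487
3 2.439 7.438 76.905
4 1.830 4.184 92.218
5 1.372 2.353 103.703
6 1.029 1.324 112.316
final: 112.316 3.859

Arc 1: start y=14.690, vy=13.280 → t=3.496, apex=23.508, x_land=29.264, impact vy=-21.683
  bounce: vy ← 0.75·21.683 = 16.262
Arc 2: start y=0.000, vy=16.262 → t=3.252, apex=13.223, x_land=56.487, impact vy=-16.262
  bounce: vy ← 0.75·16.262 = 12.197
Arc 3: start y=0.000, vy=12.197 → t=2.439, apex=7.438, x_land=76.905, impact vy=-12.197
  bounce: vy ← 0.75·12.197 = 9.148
Arc 4: start y=0.000, vy=9.148 → t=1.830, apex=4.184, x_land=92.218, impact vy=-9.148
  bounce: vy ← 0.75·9.148 = 6.861
Arc 5: start y=0.000, vy=6.861 → t=1.372, apex=2.353, x_land=103.703, impact vy=-6.861
  bounce: vy ← 0.75·6.861 = 5.146
Arc 6: start y=0.000, vy=5.146 → t=1.029, apex=1.324, x_land=112.316, impact vy=-5.146
  bounce: vy ← 0.75·5.146 = 3.859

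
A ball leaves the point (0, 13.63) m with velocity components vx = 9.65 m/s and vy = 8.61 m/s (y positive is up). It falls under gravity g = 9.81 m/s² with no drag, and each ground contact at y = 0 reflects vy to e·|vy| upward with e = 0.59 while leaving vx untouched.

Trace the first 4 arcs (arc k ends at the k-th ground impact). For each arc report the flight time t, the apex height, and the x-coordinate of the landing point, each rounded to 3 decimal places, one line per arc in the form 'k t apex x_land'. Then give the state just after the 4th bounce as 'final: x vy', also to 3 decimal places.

1 2.762 17.408 26.649
2 2.223 6.060 48.101
3 1.312 2.109 60.758
4 0.774 0.734 68.226
final: 68.226 2.239

Arc 1: start y=13.630, vy=8.610 → t=2.762, apex=17.408, x_land=26.649, impact vy=-18.481
  bounce: vy ← 0.59·18.481 = 10.904
Arc 2: start y=0.000, vy=10.904 → t=2.223, apex=6.060, x_land=48.101, impact vy=-10.904
  bounce: vy ← 0.59·10.904 = 6.433
Arc 3: start y=0.000, vy=6.433 → t=1.312, apex=2.109, x_land=60.758, impact vy=-6.433
  bounce: vy ← 0.59·6.433 = 3.796
Arc 4: start y=0.000, vy=3.796 → t=0.774, apex=0.734, x_land=68.226, impact vy=-3.796
  bounce: vy ← 0.59·3.796 = 2.239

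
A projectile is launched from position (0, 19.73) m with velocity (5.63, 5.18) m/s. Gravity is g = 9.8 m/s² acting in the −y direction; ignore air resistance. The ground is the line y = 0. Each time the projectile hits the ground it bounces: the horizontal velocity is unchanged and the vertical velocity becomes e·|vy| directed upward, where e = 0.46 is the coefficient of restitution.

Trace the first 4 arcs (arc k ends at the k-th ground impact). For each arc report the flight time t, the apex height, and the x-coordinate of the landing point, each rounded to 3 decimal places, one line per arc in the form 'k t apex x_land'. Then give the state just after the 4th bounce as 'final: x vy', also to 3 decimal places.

Arc 1: start y=19.730, vy=5.180 → t=2.604, apex=21.099, x_land=14.659, impact vy=-20.336
  bounce: vy ← 0.46·20.336 = 9.354
Arc 2: start y=0.000, vy=9.354 → t=1.909, apex=4.465, x_land=25.407, impact vy=-9.354
  bounce: vy ← 0.46·9.354 = 4.303
Arc 3: start y=0.000, vy=4.303 → t=0.878, apex=0.945, x_land=30.351, impact vy=-4.303
  bounce: vy ← 0.46·4.303 = 1.979
Arc 4: start y=0.000, vy=1.979 → t=0.404, apex=0.200, x_land=32.625, impact vy=-1.979
  bounce: vy ← 0.46·1.979 = 0.911

1 2.604 21.099 14.659
2 1.909 4.465 25.407
3 0.878 0.945 30.351
4 0.404 0.200 32.625
final: 32.625 0.911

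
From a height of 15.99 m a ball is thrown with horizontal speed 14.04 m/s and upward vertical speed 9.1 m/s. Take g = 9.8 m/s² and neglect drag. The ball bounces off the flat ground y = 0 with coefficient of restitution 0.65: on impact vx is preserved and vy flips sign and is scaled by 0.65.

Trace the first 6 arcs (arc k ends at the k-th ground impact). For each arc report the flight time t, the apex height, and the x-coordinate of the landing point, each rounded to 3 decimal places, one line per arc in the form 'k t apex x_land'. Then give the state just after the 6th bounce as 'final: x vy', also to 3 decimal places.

1 2.960 20.215 41.554
2 2.640 8.541 78.627
3 1.716 3.609 102.724
4 1.116 1.525 118.387
5 0.725 0.644 128.568
6 0.471 0.272 135.185
final: 135.185 1.501

Arc 1: start y=15.990, vy=9.100 → t=2.960, apex=20.215, x_land=41.554, impact vy=-19.905
  bounce: vy ← 0.65·19.905 = 12.938
Arc 2: start y=0.000, vy=12.938 → t=2.640, apex=8.541, x_land=78.627, impact vy=-12.938
  bounce: vy ← 0.65·12.938 = 8.410
Arc 3: start y=0.000, vy=8.410 → t=1.716, apex=3.609, x_land=102.724, impact vy=-8.410
  bounce: vy ← 0.65·8.410 = 5.466
Arc 4: start y=0.000, vy=5.466 → t=1.116, apex=1.525, x_land=118.387, impact vy=-5.466
  bounce: vy ← 0.65·5.466 = 3.553
Arc 5: start y=0.000, vy=3.553 → t=0.725, apex=0.644, x_land=128.568, impact vy=-3.553
  bounce: vy ← 0.65·3.553 = 2.310
Arc 6: start y=0.000, vy=2.310 → t=0.471, apex=0.272, x_land=135.185, impact vy=-2.310
  bounce: vy ← 0.65·2.310 = 1.501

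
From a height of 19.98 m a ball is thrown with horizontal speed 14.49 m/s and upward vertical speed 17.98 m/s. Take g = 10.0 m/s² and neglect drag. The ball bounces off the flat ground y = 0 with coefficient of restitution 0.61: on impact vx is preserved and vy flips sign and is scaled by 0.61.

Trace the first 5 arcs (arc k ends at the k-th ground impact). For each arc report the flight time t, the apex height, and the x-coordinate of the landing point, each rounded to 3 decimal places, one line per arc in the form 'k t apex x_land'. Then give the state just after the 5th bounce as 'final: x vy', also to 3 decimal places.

1 4.487 36.144 65.011
2 3.280 13.449 112.541
3 2.001 5.004 141.534
4 1.221 1.862 159.219
5 0.745 0.693 170.008
final: 170.008 2.271

Arc 1: start y=19.980, vy=17.980 → t=4.487, apex=36.144, x_land=65.011, impact vy=-26.886
  bounce: vy ← 0.61·26.886 = 16.401
Arc 2: start y=0.000, vy=16.401 → t=3.280, apex=13.449, x_land=112.541, impact vy=-16.401
  bounce: vy ← 0.61·16.401 = 10.004
Arc 3: start y=0.000, vy=10.004 → t=2.001, apex=5.004, x_land=141.534, impact vy=-10.004
  bounce: vy ← 0.61·10.004 = 6.103
Arc 4: start y=0.000, vy=6.103 → t=1.221, apex=1.862, x_land=159.219, impact vy=-6.103
  bounce: vy ← 0.61·6.103 = 3.723
Arc 5: start y=0.000, vy=3.723 → t=0.745, apex=0.693, x_land=170.008, impact vy=-3.723
  bounce: vy ← 0.61·3.723 = 2.271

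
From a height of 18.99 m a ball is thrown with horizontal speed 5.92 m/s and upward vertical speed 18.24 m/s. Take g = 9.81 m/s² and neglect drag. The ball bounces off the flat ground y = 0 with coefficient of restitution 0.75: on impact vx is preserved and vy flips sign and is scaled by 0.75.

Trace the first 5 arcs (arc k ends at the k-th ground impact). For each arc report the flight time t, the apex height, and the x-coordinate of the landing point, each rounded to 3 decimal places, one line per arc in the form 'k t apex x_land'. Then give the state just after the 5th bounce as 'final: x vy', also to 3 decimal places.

1 4.566 35.947 27.034
2 4.061 20.220 51.073
3 3.046 11.374 69.103
4 2.284 6.398 82.625
5 1.713 3.599 92.767
final: 92.767 6.302

Arc 1: start y=18.990, vy=18.240 → t=4.566, apex=35.947, x_land=27.034, impact vy=-26.557
  bounce: vy ← 0.75·26.557 = 19.918
Arc 2: start y=0.000, vy=19.918 → t=4.061, apex=20.220, x_land=51.073, impact vy=-19.918
  bounce: vy ← 0.75·19.918 = 14.938
Arc 3: start y=0.000, vy=14.938 → t=3.046, apex=11.374, x_land=69.103, impact vy=-14.938
  bounce: vy ← 0.75·14.938 = 11.204
Arc 4: start y=0.000, vy=11.204 → t=2.284, apex=6.398, x_land=82.625, impact vy=-11.204
  bounce: vy ← 0.75·11.204 = 8.403
Arc 5: start y=0.000, vy=8.403 → t=1.713, apex=3.599, x_land=92.767, impact vy=-8.403
  bounce: vy ← 0.75·8.403 = 6.302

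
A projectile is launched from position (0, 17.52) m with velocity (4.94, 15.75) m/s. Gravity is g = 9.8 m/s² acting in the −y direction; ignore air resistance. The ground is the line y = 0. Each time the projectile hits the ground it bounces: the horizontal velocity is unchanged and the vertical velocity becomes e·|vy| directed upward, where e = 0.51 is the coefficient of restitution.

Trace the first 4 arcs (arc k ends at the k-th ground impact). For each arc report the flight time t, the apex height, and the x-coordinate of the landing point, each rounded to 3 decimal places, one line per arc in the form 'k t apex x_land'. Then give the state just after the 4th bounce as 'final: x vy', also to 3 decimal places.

1 4.089 30.176 20.198
2 2.531 7.849 32.703
3 1.291 2.041 39.080
4 0.658 0.531 42.332
final: 42.332 1.645

Arc 1: start y=17.520, vy=15.750 → t=4.089, apex=30.176, x_land=20.198, impact vy=-24.320
  bounce: vy ← 0.51·24.320 = 12.403
Arc 2: start y=0.000, vy=12.403 → t=2.531, apex=7.849, x_land=32.703, impact vy=-12.403
  bounce: vy ← 0.51·12.403 = 6.326
Arc 3: start y=0.000, vy=6.326 → t=1.291, apex=2.041, x_land=39.080, impact vy=-6.326
  bounce: vy ← 0.51·6.326 = 3.226
Arc 4: start y=0.000, vy=3.226 → t=0.658, apex=0.531, x_land=42.332, impact vy=-3.226
  bounce: vy ← 0.51·3.226 = 1.645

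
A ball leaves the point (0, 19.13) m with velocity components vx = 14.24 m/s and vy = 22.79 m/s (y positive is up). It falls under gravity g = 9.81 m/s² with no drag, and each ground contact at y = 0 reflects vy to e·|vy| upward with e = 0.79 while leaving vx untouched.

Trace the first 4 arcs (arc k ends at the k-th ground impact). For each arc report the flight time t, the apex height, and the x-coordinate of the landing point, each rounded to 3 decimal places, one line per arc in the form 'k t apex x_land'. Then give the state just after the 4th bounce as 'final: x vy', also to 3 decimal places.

1 5.372 45.602 76.501
2 4.818 28.460 145.103
3 3.806 17.762 199.299
4 3.007 11.085 242.114
final: 242.114 11.651

Arc 1: start y=19.130, vy=22.790 → t=5.372, apex=45.602, x_land=76.501, impact vy=-29.912
  bounce: vy ← 0.79·29.912 = 23.630
Arc 2: start y=0.000, vy=23.630 → t=4.818, apex=28.460, x_land=145.103, impact vy=-23.630
  bounce: vy ← 0.79·23.630 = 18.668
Arc 3: start y=0.000, vy=18.668 → t=3.806, apex=17.762, x_land=199.299, impact vy=-18.668
  bounce: vy ← 0.79·18.668 = 14.748
Arc 4: start y=0.000, vy=14.748 → t=3.007, apex=11.085, x_land=242.114, impact vy=-14.748
  bounce: vy ← 0.79·14.748 = 11.651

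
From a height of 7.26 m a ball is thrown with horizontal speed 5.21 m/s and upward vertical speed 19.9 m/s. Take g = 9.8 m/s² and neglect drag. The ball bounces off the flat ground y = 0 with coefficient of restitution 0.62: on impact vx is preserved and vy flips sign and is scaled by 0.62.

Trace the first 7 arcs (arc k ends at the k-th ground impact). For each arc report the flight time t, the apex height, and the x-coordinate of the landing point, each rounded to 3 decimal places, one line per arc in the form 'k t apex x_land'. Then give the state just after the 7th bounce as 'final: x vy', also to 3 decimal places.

Arc 1: start y=7.260, vy=19.900 → t=4.398, apex=27.465, x_land=22.914, impact vy=-23.201
  bounce: vy ← 0.62·23.201 = 14.385
Arc 2: start y=0.000, vy=14.385 → t=2.936, apex=10.557, x_land=38.209, impact vy=-14.385
  bounce: vy ← 0.62·14.385 = 8.919
Arc 3: start y=0.000, vy=8.919 → t=1.820, apex=4.058, x_land=47.692, impact vy=-8.919
  bounce: vy ← 0.62·8.919 = 5.530
Arc 4: start y=0.000, vy=5.530 → t=1.128, apex=1.560, x_land=53.571, impact vy=-5.530
  bounce: vy ← 0.62·5.530 = 3.428
Arc 5: start y=0.000, vy=3.428 → t=0.700, apex=0.600, x_land=57.217, impact vy=-3.428
  bounce: vy ← 0.62·3.428 = 2.126
Arc 6: start y=0.000, vy=2.126 → t=0.434, apex=0.231, x_land=59.477, impact vy=-2.126
  bounce: vy ← 0.62·2.126 = 1.318
Arc 7: start y=0.000, vy=1.318 → t=0.269, apex=0.089, x_land=60.878, impact vy=-1.318
  bounce: vy ← 0.62·1.318 = 0.817

1 4.398 27.465 22.914
2 2.936 10.557 38.209
3 1.820 4.058 47.692
4 1.128 1.560 53.571
5 0.700 0.600 57.217
6 0.434 0.231 59.477
7 0.269 0.089 60.878
final: 60.878 0.817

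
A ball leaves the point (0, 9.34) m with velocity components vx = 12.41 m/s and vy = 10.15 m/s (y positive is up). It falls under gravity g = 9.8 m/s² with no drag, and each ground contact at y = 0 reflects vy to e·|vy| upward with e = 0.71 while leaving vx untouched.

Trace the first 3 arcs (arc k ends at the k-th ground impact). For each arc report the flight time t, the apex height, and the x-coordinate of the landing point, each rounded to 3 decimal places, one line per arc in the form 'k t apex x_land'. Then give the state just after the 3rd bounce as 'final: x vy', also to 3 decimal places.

Arc 1: start y=9.340, vy=10.150 → t=2.762, apex=14.596, x_land=34.272, impact vy=-16.914
  bounce: vy ← 0.71·16.914 = 12.009
Arc 2: start y=0.000, vy=12.009 → t=2.451, apex=7.358, x_land=64.687, impact vy=-12.009
  bounce: vy ← 0.71·12.009 = 8.526
Arc 3: start y=0.000, vy=8.526 → t=1.740, apex=3.709, x_land=86.281, impact vy=-8.526
  bounce: vy ← 0.71·8.526 = 6.054

1 2.762 14.596 34.272
2 2.451 7.358 64.687
3 1.740 3.709 86.281
final: 86.281 6.054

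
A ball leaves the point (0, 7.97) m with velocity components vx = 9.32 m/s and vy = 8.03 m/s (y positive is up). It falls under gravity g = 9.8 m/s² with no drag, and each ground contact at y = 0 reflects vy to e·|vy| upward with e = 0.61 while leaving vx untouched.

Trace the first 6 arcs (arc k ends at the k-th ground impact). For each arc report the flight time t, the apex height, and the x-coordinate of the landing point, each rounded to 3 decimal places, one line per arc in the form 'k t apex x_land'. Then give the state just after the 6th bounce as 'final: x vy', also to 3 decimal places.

Arc 1: start y=7.970, vy=8.030 → t=2.335, apex=11.260, x_land=21.765, impact vy=-14.856
  bounce: vy ← 0.61·14.856 = 9.062
Arc 2: start y=0.000, vy=9.062 → t=1.849, apex=4.190, x_land=39.001, impact vy=-9.062
  bounce: vy ← 0.61·9.062 = 5.528
Arc 3: start y=0.000, vy=5.528 → t=1.128, apex=1.559, x_land=49.515, impact vy=-5.528
  bounce: vy ← 0.61·5.528 = 3.372
Arc 4: start y=0.000, vy=3.372 → t=0.688, apex=0.580, x_land=55.929, impact vy=-3.372
  bounce: vy ← 0.61·3.372 = 2.057
Arc 5: start y=0.000, vy=2.057 → t=0.420, apex=0.216, x_land=59.841, impact vy=-2.057
  bounce: vy ← 0.61·2.057 = 1.255
Arc 6: start y=0.000, vy=1.255 → t=0.256, apex=0.080, x_land=62.228, impact vy=-1.255
  bounce: vy ← 0.61·1.255 = 0.765

1 2.335 11.260 21.765
2 1.849 4.190 39.001
3 1.128 1.559 49.515
4 0.688 0.580 55.929
5 0.420 0.216 59.841
6 0.256 0.080 62.228
final: 62.228 0.765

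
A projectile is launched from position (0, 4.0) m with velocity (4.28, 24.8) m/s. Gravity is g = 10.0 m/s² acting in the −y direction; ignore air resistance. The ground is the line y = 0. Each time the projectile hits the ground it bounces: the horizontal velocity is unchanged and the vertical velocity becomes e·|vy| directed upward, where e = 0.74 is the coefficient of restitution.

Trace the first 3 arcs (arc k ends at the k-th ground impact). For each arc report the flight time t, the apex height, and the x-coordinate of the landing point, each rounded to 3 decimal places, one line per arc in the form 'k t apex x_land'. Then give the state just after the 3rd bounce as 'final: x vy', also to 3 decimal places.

1 5.116 34.752 21.898
2 3.902 19.030 38.598
3 2.887 10.421 50.956
final: 50.956 10.683

Arc 1: start y=4.000, vy=24.800 → t=5.116, apex=34.752, x_land=21.898, impact vy=-26.364
  bounce: vy ← 0.74·26.364 = 19.509
Arc 2: start y=0.000, vy=19.509 → t=3.902, apex=19.030, x_land=38.598, impact vy=-19.509
  bounce: vy ← 0.74·19.509 = 14.437
Arc 3: start y=0.000, vy=14.437 → t=2.887, apex=10.421, x_land=50.956, impact vy=-14.437
  bounce: vy ← 0.74·14.437 = 10.683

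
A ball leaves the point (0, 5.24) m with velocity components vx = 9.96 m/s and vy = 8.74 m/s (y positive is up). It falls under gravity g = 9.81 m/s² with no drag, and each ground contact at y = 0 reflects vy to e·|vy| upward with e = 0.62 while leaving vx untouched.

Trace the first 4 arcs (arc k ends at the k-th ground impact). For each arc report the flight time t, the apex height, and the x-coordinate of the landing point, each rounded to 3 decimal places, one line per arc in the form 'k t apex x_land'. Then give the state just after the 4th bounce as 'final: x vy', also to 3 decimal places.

Arc 1: start y=5.240, vy=8.740 → t=2.255, apex=9.133, x_land=22.465, impact vy=-13.386
  bounce: vy ← 0.62·13.386 = 8.300
Arc 2: start y=0.000, vy=8.300 → t=1.692, apex=3.511, x_land=39.318, impact vy=-8.300
  bounce: vy ← 0.62·8.300 = 5.146
Arc 3: start y=0.000, vy=5.146 → t=1.049, apex=1.350, x_land=49.767, impact vy=-5.146
  bounce: vy ← 0.62·5.146 = 3.190
Arc 4: start y=0.000, vy=3.190 → t=0.650, apex=0.519, x_land=56.245, impact vy=-3.190
  bounce: vy ← 0.62·3.190 = 1.978

1 2.255 9.133 22.465
2 1.692 3.511 39.318
3 1.049 1.350 49.767
4 0.650 0.519 56.245
final: 56.245 1.978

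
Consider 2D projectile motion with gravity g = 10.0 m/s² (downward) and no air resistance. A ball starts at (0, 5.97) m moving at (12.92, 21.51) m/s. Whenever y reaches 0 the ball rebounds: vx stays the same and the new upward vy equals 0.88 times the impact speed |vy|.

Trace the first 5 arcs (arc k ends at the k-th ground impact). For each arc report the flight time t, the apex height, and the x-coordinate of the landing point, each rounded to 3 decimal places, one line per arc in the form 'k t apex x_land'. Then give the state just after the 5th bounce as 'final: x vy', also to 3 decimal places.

Arc 1: start y=5.970, vy=21.510 → t=4.564, apex=29.104, x_land=58.962, impact vy=-24.126
  bounce: vy ← 0.88·24.126 = 21.231
Arc 2: start y=0.000, vy=21.231 → t=4.246, apex=22.538, x_land=113.824, impact vy=-21.231
  bounce: vy ← 0.88·21.231 = 18.683
Arc 3: start y=0.000, vy=18.683 → t=3.737, apex=17.454, x_land=162.102, impact vy=-18.683
  bounce: vy ← 0.88·18.683 = 16.441
Arc 4: start y=0.000, vy=16.441 → t=3.288, apex=13.516, x_land=204.586, impact vy=-16.441
  bounce: vy ← 0.88·16.441 = 14.468
Arc 5: start y=0.000, vy=14.468 → t=2.894, apex=10.467, x_land=241.973, impact vy=-14.468
  bounce: vy ← 0.88·14.468 = 12.732

1 4.564 29.104 58.962
2 4.246 22.538 113.824
3 3.737 17.454 162.102
4 3.288 13.516 204.586
5 2.894 10.467 241.973
final: 241.973 12.732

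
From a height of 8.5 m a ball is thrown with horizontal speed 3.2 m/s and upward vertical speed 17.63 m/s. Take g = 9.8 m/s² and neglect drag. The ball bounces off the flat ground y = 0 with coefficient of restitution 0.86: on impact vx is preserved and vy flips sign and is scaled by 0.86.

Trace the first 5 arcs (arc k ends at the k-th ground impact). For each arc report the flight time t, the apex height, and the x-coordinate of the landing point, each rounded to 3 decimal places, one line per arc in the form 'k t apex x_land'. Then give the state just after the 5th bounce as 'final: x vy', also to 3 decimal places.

1 4.029 24.358 12.891
2 3.835 18.015 25.163
3 3.298 13.324 35.717
4 2.836 9.854 44.793
5 2.439 7.288 52.598
final: 52.598 10.279

Arc 1: start y=8.500, vy=17.630 → t=4.029, apex=24.358, x_land=12.891, impact vy=-21.850
  bounce: vy ← 0.86·21.850 = 18.791
Arc 2: start y=0.000, vy=18.791 → t=3.835, apex=18.015, x_land=25.163, impact vy=-18.791
  bounce: vy ← 0.86·18.791 = 16.160
Arc 3: start y=0.000, vy=16.160 → t=3.298, apex=13.324, x_land=35.717, impact vy=-16.160
  bounce: vy ← 0.86·16.160 = 13.898
Arc 4: start y=0.000, vy=13.898 → t=2.836, apex=9.854, x_land=44.793, impact vy=-13.898
  bounce: vy ← 0.86·13.898 = 11.952
Arc 5: start y=0.000, vy=11.952 → t=2.439, apex=7.288, x_land=52.598, impact vy=-11.952
  bounce: vy ← 0.86·11.952 = 10.279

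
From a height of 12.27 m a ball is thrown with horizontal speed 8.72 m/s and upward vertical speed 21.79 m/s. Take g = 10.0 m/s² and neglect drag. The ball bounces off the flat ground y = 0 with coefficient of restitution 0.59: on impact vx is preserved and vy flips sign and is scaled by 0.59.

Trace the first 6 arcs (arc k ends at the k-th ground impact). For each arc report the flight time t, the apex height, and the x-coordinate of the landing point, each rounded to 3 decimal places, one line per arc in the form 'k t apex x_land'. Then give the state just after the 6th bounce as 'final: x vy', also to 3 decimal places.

1 4.863 36.010 42.402
2 3.167 12.535 70.016
3 1.868 4.363 86.308
4 1.102 1.519 95.921
5 0.650 0.529 101.592
6 0.384 0.184 104.938
final: 104.938 1.132

Arc 1: start y=12.270, vy=21.790 → t=4.863, apex=36.010, x_land=42.402, impact vy=-26.837
  bounce: vy ← 0.59·26.837 = 15.834
Arc 2: start y=0.000, vy=15.834 → t=3.167, apex=12.535, x_land=70.016, impact vy=-15.834
  bounce: vy ← 0.59·15.834 = 9.342
Arc 3: start y=0.000, vy=9.342 → t=1.868, apex=4.363, x_land=86.308, impact vy=-9.342
  bounce: vy ← 0.59·9.342 = 5.512
Arc 4: start y=0.000, vy=5.512 → t=1.102, apex=1.519, x_land=95.921, impact vy=-5.512
  bounce: vy ← 0.59·5.512 = 3.252
Arc 5: start y=0.000, vy=3.252 → t=0.650, apex=0.529, x_land=101.592, impact vy=-3.252
  bounce: vy ← 0.59·3.252 = 1.919
Arc 6: start y=0.000, vy=1.919 → t=0.384, apex=0.184, x_land=104.938, impact vy=-1.919
  bounce: vy ← 0.59·1.919 = 1.132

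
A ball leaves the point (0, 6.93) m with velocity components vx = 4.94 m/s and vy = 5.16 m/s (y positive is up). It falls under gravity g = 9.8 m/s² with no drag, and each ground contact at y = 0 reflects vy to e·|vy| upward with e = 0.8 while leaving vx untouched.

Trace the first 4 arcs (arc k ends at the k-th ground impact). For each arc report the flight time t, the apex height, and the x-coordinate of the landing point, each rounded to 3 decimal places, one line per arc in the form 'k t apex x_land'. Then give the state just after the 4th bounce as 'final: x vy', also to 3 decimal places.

1 1.827 8.288 9.026
2 2.081 5.305 19.306
3 1.665 3.395 27.530
4 1.332 2.173 34.109
final: 34.109 5.221

Arc 1: start y=6.930, vy=5.160 → t=1.827, apex=8.288, x_land=9.026, impact vy=-12.746
  bounce: vy ← 0.8·12.746 = 10.197
Arc 2: start y=0.000, vy=10.197 → t=2.081, apex=5.305, x_land=19.306, impact vy=-10.197
  bounce: vy ← 0.8·10.197 = 8.157
Arc 3: start y=0.000, vy=8.157 → t=1.665, apex=3.395, x_land=27.530, impact vy=-8.157
  bounce: vy ← 0.8·8.157 = 6.526
Arc 4: start y=0.000, vy=6.526 → t=1.332, apex=2.173, x_land=34.109, impact vy=-6.526
  bounce: vy ← 0.8·6.526 = 5.221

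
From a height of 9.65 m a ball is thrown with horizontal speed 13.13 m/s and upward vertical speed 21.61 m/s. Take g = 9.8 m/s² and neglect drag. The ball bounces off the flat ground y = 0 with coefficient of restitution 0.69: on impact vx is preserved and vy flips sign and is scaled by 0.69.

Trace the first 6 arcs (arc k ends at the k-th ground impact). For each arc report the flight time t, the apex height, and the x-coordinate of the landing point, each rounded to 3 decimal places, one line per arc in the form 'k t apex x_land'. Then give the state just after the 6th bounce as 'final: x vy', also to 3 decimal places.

1 4.819 33.476 63.272
2 3.607 15.938 110.632
3 2.489 7.588 143.311
4 1.717 3.613 165.859
5 1.185 1.720 181.417
6 0.818 0.819 192.152
final: 192.152 2.764

Arc 1: start y=9.650, vy=21.610 → t=4.819, apex=33.476, x_land=63.272, impact vy=-25.615
  bounce: vy ← 0.69·25.615 = 17.674
Arc 2: start y=0.000, vy=17.674 → t=3.607, apex=15.938, x_land=110.632, impact vy=-17.674
  bounce: vy ← 0.69·17.674 = 12.195
Arc 3: start y=0.000, vy=12.195 → t=2.489, apex=7.588, x_land=143.311, impact vy=-12.195
  bounce: vy ← 0.69·12.195 = 8.415
Arc 4: start y=0.000, vy=8.415 → t=1.717, apex=3.613, x_land=165.859, impact vy=-8.415
  bounce: vy ← 0.69·8.415 = 5.806
Arc 5: start y=0.000, vy=5.806 → t=1.185, apex=1.720, x_land=181.417, impact vy=-5.806
  bounce: vy ← 0.69·5.806 = 4.006
Arc 6: start y=0.000, vy=4.006 → t=0.818, apex=0.819, x_land=192.152, impact vy=-4.006
  bounce: vy ← 0.69·4.006 = 2.764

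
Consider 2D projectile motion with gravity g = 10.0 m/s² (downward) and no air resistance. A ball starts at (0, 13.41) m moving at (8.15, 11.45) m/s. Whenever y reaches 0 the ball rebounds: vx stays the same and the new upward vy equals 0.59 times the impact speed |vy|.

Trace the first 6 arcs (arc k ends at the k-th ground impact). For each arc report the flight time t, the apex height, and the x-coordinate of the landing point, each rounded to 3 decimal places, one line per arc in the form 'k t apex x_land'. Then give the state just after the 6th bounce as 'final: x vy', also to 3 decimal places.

Arc 1: start y=13.410, vy=11.450 → t=3.143, apex=19.965, x_land=25.618, impact vy=-19.983
  bounce: vy ← 0.59·19.983 = 11.790
Arc 2: start y=0.000, vy=11.790 → t=2.358, apex=6.950, x_land=44.835, impact vy=-11.790
  bounce: vy ← 0.59·11.790 = 6.956
Arc 3: start y=0.000, vy=6.956 → t=1.391, apex=2.419, x_land=56.173, impact vy=-6.956
  bounce: vy ← 0.59·6.956 = 4.104
Arc 4: start y=0.000, vy=4.104 → t=0.821, apex=0.842, x_land=62.862, impact vy=-4.104
  bounce: vy ← 0.59·4.104 = 2.421
Arc 5: start y=0.000, vy=2.421 → t=0.484, apex=0.293, x_land=66.809, impact vy=-2.421
  bounce: vy ← 0.59·2.421 = 1.429
Arc 6: start y=0.000, vy=1.429 → t=0.286, apex=0.102, x_land=69.138, impact vy=-1.429
  bounce: vy ← 0.59·1.429 = 0.843

1 3.143 19.965 25.618
2 2.358 6.950 44.835
3 1.391 2.419 56.173
4 0.821 0.842 62.862
5 0.484 0.293 66.809
6 0.286 0.102 69.138
final: 69.138 0.843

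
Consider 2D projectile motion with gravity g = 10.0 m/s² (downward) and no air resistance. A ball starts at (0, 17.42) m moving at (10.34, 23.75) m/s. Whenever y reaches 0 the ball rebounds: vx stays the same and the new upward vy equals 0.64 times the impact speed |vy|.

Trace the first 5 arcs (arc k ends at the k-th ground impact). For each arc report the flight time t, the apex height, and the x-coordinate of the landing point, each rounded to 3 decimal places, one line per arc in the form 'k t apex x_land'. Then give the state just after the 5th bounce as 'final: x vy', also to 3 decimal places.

1 5.396 45.623 55.792
2 3.866 18.687 95.771
3 2.475 7.654 121.358
4 1.584 3.135 137.734
5 1.014 1.284 148.214
final: 148.214 3.243

Arc 1: start y=17.420, vy=23.750 → t=5.396, apex=45.623, x_land=55.792, impact vy=-30.207
  bounce: vy ← 0.64·30.207 = 19.332
Arc 2: start y=0.000, vy=19.332 → t=3.866, apex=18.687, x_land=95.771, impact vy=-19.332
  bounce: vy ← 0.64·19.332 = 12.373
Arc 3: start y=0.000, vy=12.373 → t=2.475, apex=7.654, x_land=121.358, impact vy=-12.373
  bounce: vy ← 0.64·12.373 = 7.919
Arc 4: start y=0.000, vy=7.919 → t=1.584, apex=3.135, x_land=137.734, impact vy=-7.919
  bounce: vy ← 0.64·7.919 = 5.068
Arc 5: start y=0.000, vy=5.068 → t=1.014, apex=1.284, x_land=148.214, impact vy=-5.068
  bounce: vy ← 0.64·5.068 = 3.243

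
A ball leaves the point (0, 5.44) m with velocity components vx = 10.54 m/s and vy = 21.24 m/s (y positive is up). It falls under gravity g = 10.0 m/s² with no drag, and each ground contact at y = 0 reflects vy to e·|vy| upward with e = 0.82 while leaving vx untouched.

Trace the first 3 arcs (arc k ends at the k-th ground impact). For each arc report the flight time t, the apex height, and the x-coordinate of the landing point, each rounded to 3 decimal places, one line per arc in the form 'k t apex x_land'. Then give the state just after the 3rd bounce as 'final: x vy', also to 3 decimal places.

Arc 1: start y=5.440, vy=21.240 → t=4.490, apex=27.997, x_land=47.328, impact vy=-23.663
  bounce: vy ← 0.82·23.663 = 19.404
Arc 2: start y=0.000, vy=19.404 → t=3.881, apex=18.825, x_land=88.231, impact vy=-19.404
  bounce: vy ← 0.82·19.404 = 15.911
Arc 3: start y=0.000, vy=15.911 → t=3.182, apex=12.658, x_land=121.771, impact vy=-15.911
  bounce: vy ← 0.82·15.911 = 13.047

1 4.490 27.997 47.328
2 3.881 18.825 88.231
3 3.182 12.658 121.771
final: 121.771 13.047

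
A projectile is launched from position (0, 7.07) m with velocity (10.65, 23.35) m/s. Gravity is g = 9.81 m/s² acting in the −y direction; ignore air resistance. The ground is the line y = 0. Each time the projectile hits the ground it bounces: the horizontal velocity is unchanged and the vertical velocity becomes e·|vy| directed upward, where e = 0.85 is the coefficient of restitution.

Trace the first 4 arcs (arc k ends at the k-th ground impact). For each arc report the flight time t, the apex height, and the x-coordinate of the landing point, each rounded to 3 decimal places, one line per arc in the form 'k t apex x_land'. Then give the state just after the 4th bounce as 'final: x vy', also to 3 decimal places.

1 5.046 34.859 53.741
2 4.532 25.186 102.006
3 3.852 18.197 143.032
4 3.274 13.147 177.904
final: 177.904 13.652

Arc 1: start y=7.070, vy=23.350 → t=5.046, apex=34.859, x_land=53.741, impact vy=-26.152
  bounce: vy ← 0.85·26.152 = 22.229
Arc 2: start y=0.000, vy=22.229 → t=4.532, apex=25.186, x_land=102.006, impact vy=-22.229
  bounce: vy ← 0.85·22.229 = 18.895
Arc 3: start y=0.000, vy=18.895 → t=3.852, apex=18.197, x_land=143.032, impact vy=-18.895
  bounce: vy ← 0.85·18.895 = 16.061
Arc 4: start y=0.000, vy=16.061 → t=3.274, apex=13.147, x_land=177.904, impact vy=-16.061
  bounce: vy ← 0.85·16.061 = 13.652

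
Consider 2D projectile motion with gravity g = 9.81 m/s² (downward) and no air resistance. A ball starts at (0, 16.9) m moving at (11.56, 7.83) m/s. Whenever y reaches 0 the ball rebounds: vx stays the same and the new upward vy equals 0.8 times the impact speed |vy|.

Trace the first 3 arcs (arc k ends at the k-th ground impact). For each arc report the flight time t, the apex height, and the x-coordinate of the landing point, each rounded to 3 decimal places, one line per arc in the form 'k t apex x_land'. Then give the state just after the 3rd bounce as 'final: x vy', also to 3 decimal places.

1 2.819 20.025 32.584
2 3.233 12.816 69.956
3 2.586 8.202 99.853
final: 99.853 10.149

Arc 1: start y=16.900, vy=7.830 → t=2.819, apex=20.025, x_land=32.584, impact vy=-19.821
  bounce: vy ← 0.8·19.821 = 15.857
Arc 2: start y=0.000, vy=15.857 → t=3.233, apex=12.816, x_land=69.956, impact vy=-15.857
  bounce: vy ← 0.8·15.857 = 12.686
Arc 3: start y=0.000, vy=12.686 → t=2.586, apex=8.202, x_land=99.853, impact vy=-12.686
  bounce: vy ← 0.8·12.686 = 10.149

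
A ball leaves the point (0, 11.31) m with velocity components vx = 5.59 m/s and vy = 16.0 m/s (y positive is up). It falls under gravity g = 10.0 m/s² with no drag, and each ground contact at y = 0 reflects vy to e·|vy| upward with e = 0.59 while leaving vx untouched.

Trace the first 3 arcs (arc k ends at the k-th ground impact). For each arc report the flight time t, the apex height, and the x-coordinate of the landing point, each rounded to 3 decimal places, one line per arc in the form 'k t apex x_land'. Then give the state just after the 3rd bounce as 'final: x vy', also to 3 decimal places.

Arc 1: start y=11.310, vy=16.000 → t=3.796, apex=24.110, x_land=21.219, impact vy=-21.959
  bounce: vy ← 0.59·21.959 = 12.956
Arc 2: start y=0.000, vy=12.956 → t=2.591, apex=8.393, x_land=35.704, impact vy=-12.956
  bounce: vy ← 0.59·12.956 = 7.644
Arc 3: start y=0.000, vy=7.644 → t=1.529, apex=2.921, x_land=44.250, impact vy=-7.644
  bounce: vy ← 0.59·7.644 = 4.510

1 3.796 24.110 21.219
2 2.591 8.393 35.704
3 1.529 2.921 44.250
final: 44.250 4.510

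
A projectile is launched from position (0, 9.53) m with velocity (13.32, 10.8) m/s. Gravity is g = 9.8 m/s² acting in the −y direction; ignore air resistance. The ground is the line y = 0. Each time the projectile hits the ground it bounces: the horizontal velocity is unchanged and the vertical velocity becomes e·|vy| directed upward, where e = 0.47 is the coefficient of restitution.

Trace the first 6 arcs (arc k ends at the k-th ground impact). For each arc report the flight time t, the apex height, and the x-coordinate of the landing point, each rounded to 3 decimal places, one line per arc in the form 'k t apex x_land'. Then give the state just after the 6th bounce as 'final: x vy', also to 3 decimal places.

1 2.880 15.481 38.355
2 1.671 3.420 60.610
3 0.785 0.755 71.070
4 0.369 0.167 75.987
5 0.173 0.037 78.297
6 0.082 0.008 79.383
final: 79.383 0.188

Arc 1: start y=9.530, vy=10.800 → t=2.880, apex=15.481, x_land=38.355, impact vy=-17.419
  bounce: vy ← 0.47·17.419 = 8.187
Arc 2: start y=0.000, vy=8.187 → t=1.671, apex=3.420, x_land=60.610, impact vy=-8.187
  bounce: vy ← 0.47·8.187 = 3.848
Arc 3: start y=0.000, vy=3.848 → t=0.785, apex=0.755, x_land=71.070, impact vy=-3.848
  bounce: vy ← 0.47·3.848 = 1.809
Arc 4: start y=0.000, vy=1.809 → t=0.369, apex=0.167, x_land=75.987, impact vy=-1.809
  bounce: vy ← 0.47·1.809 = 0.850
Arc 5: start y=0.000, vy=0.850 → t=0.173, apex=0.037, x_land=78.297, impact vy=-0.850
  bounce: vy ← 0.47·0.850 = 0.400
Arc 6: start y=0.000, vy=0.400 → t=0.082, apex=0.008, x_land=79.383, impact vy=-0.400
  bounce: vy ← 0.47·0.400 = 0.188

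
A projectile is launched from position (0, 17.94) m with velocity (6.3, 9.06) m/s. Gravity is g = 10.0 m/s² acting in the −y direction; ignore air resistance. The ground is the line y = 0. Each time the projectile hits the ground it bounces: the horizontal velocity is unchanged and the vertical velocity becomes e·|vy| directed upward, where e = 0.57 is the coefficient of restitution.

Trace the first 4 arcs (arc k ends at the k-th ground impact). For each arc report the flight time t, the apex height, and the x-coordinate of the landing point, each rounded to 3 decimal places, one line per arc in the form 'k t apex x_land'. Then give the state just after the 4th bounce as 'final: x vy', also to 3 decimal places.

Arc 1: start y=17.940, vy=9.060 → t=3.006, apex=22.044, x_land=18.936, impact vy=-20.997
  bounce: vy ← 0.57·20.997 = 11.968
Arc 2: start y=0.000, vy=11.968 → t=2.394, apex=7.162, x_land=34.016, impact vy=-11.968
  bounce: vy ← 0.57·11.968 = 6.822
Arc 3: start y=0.000, vy=6.822 → t=1.364, apex=2.327, x_land=42.612, impact vy=-6.822
  bounce: vy ← 0.57·6.822 = 3.889
Arc 4: start y=0.000, vy=3.889 → t=0.778, apex=0.756, x_land=47.512, impact vy=-3.889
  bounce: vy ← 0.57·3.889 = 2.216

1 3.006 22.044 18.936
2 2.394 7.162 34.016
3 1.364 2.327 42.612
4 0.778 0.756 47.512
final: 47.512 2.216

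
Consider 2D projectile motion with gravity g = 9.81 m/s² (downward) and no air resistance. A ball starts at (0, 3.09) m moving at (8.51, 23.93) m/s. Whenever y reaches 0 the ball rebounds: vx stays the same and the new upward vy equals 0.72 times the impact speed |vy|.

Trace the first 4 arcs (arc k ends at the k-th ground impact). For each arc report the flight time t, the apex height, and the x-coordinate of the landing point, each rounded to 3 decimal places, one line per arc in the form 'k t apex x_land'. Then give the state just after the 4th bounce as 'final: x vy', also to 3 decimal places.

1 5.005 32.277 42.589
2 3.694 16.732 74.024
3 2.660 8.674 96.658
4 1.915 4.497 112.954
final: 112.954 6.763

Arc 1: start y=3.090, vy=23.930 → t=5.005, apex=32.277, x_land=42.589, impact vy=-25.165
  bounce: vy ← 0.72·25.165 = 18.119
Arc 2: start y=0.000, vy=18.119 → t=3.694, apex=16.732, x_land=74.024, impact vy=-18.119
  bounce: vy ← 0.72·18.119 = 13.045
Arc 3: start y=0.000, vy=13.045 → t=2.660, apex=8.674, x_land=96.658, impact vy=-13.045
  bounce: vy ← 0.72·13.045 = 9.393
Arc 4: start y=0.000, vy=9.393 → t=1.915, apex=4.497, x_land=112.954, impact vy=-9.393
  bounce: vy ← 0.72·9.393 = 6.763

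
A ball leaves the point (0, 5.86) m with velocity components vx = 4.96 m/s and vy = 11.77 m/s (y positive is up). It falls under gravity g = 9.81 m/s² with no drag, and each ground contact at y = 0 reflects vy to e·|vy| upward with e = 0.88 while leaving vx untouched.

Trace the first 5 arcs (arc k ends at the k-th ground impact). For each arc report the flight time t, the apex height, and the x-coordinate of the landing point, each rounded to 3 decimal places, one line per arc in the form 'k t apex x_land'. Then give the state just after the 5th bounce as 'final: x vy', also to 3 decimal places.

Arc 1: start y=5.860, vy=11.770 → t=2.823, apex=12.921, x_land=14.001, impact vy=-15.922
  bounce: vy ← 0.88·15.922 = 14.011
Arc 2: start y=0.000, vy=14.011 → t=2.857, apex=10.006, x_land=28.170, impact vy=-14.011
  bounce: vy ← 0.88·14.011 = 12.330
Arc 3: start y=0.000, vy=12.330 → t=2.514, apex=7.749, x_land=40.638, impact vy=-12.330
  bounce: vy ← 0.88·12.330 = 10.850
Arc 4: start y=0.000, vy=10.850 → t=2.212, apex=6.000, x_land=51.610, impact vy=-10.850
  bounce: vy ← 0.88·10.850 = 9.548
Arc 5: start y=0.000, vy=9.548 → t=1.947, apex=4.647, x_land=61.265, impact vy=-9.548
  bounce: vy ← 0.88·9.548 = 8.402

1 2.823 12.921 14.001
2 2.857 10.006 28.170
3 2.514 7.749 40.638
4 2.212 6.000 51.610
5 1.947 4.647 61.265
final: 61.265 8.402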